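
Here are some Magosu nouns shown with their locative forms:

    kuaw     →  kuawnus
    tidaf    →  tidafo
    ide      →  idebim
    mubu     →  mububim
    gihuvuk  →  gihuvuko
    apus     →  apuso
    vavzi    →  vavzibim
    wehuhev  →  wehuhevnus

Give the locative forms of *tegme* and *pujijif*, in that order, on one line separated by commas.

tegmebim, pujijifo

The pattern is voicing of the final sound: -o when the stem ends in a voiceless consonant (*tidaf*, *gihuvuk*, *apus*); -nus when the stem ends in a voiced consonant (*kuaw*, *wehuhev*); -bim when the stem ends in a vowel (*ide*, *mubu*, *vavzi*).
*tegme*: final sound = /e/, a vowel → -bim → *tegmebim*.
*pujijif* — final sound /f/ (a voiceless consonant) → -o → *pujijifo*.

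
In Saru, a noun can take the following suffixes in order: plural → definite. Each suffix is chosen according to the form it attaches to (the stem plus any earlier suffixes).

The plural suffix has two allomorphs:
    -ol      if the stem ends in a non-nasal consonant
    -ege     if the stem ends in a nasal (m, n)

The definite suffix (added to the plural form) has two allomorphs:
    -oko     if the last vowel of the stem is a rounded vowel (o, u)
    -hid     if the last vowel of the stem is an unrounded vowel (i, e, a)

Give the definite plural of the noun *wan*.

*wan*: final consonant = /n/, a nasal → -ege → *wanege*.
Since the last vowel of the plural form *wanege* is /e/ (an unrounded vowel), it takes -hid, giving *wanegehid*.

wanegehid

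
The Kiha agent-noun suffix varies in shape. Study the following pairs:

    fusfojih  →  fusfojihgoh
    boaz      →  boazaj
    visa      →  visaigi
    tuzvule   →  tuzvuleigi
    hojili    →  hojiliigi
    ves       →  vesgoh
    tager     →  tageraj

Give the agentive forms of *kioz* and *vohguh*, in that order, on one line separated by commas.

The suffix is conditioned by the final sound: -goh when the stem ends in a voiceless consonant (*fusfojih*, *ves*); -aj when the stem ends in a voiced consonant (*boaz*, *tager*); -igi when the stem ends in a vowel (*visa*, *tuzvule*, *hojili*).
*kioz*: final sound = /z/, a voiced consonant → -aj → *kiozaj*.
Since the final sound of *vohguh* is /h/ (a voiceless consonant), it takes -goh, giving *vohguhgoh*.

kiozaj, vohguhgoh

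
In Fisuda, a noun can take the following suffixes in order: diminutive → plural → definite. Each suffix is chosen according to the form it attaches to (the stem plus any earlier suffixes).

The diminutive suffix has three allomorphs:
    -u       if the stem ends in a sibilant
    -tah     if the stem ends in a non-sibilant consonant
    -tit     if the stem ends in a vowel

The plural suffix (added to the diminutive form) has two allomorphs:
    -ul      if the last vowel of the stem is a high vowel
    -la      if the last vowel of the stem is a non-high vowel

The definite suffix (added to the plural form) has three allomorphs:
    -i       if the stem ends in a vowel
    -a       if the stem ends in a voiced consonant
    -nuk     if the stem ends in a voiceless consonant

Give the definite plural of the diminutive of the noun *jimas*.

*jimas* — final sound /s/ (a sibilant) → -u → *jimasu*.
The last vowel of the diminutive form *jimasu* is /u/, which is a high vowel, so the plural suffix is -ul, giving *jimasuul*.
The plural form *jimasuul*: final sound = /l/, a voiced consonant → -a → *jimasuula*.

jimasuula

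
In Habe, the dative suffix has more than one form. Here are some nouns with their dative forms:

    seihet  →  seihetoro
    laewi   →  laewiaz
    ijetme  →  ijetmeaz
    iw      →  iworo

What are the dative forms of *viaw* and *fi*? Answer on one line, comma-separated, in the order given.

viaworo, fiaz

The suffix is conditioned by the final sound: -oro when the stem ends in a consonant (*seihet*, *iw*); -az when the stem ends in a vowel (*laewi*, *ijetme*).
Since the final sound of *viaw* is /w/ (a consonant), it takes -oro, giving *viaworo*.
Since the final sound of *fi* is /i/ (a vowel), it takes -az, giving *fiaz*.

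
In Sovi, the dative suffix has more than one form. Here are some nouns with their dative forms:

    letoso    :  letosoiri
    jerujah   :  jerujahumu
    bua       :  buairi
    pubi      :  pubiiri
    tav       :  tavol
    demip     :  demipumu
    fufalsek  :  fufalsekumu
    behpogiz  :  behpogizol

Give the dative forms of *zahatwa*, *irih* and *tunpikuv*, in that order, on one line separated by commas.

The pattern is voicing of the final sound: -umu when the stem ends in a voiceless consonant (*jerujah*, *demip*, *fufalsek*); -ol when the stem ends in a voiced consonant (*tav*, *behpogiz*); -iri when the stem ends in a vowel (*letoso*, *bua*, *pubi*).
The final sound of *zahatwa* is /a/, which is a vowel, so the suffix is -iri, giving *zahatwairi*.
*irih*: final sound = /h/, a voiceless consonant → -umu → *irihumu*.
Since the final sound of *tunpikuv* is /v/ (a voiced consonant), it takes -ol, giving *tunpikuvol*.

zahatwairi, irihumu, tunpikuvol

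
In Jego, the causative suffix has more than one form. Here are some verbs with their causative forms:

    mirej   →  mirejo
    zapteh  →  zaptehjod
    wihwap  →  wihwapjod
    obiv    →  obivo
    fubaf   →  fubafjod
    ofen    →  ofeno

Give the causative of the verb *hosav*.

hosavo

The suffix is conditioned by the final consonant: -jod when the stem ends in a voiceless consonant (*zapteh*, *wihwap*, *fubaf*); -o when the stem ends in a voiced consonant (*mirej*, *obiv*, *ofen*).
The final consonant of *hosav* is /v/, which is voiced, so the suffix is -o, giving *hosavo*.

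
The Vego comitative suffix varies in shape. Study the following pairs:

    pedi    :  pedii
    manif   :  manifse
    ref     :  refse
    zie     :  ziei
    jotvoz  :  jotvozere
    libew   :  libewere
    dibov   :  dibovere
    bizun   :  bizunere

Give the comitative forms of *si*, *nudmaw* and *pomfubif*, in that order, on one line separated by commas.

The suffix is conditioned by the final sound: -se when the stem ends in a voiceless consonant (*manif*, *ref*); -ere when the stem ends in a voiced consonant (*jotvoz*, *libew*, *dibov*, *bizun*); -i when the stem ends in a vowel (*pedi*, *zie*).
*si*: final sound = /i/, a vowel → -i → *sii*.
*nudmaw*: final sound = /w/, a voiced consonant → -ere → *nudmawere*.
*pomfubif*: final sound = /f/, a voiceless consonant → -se → *pomfubifse*.

sii, nudmawere, pomfubifse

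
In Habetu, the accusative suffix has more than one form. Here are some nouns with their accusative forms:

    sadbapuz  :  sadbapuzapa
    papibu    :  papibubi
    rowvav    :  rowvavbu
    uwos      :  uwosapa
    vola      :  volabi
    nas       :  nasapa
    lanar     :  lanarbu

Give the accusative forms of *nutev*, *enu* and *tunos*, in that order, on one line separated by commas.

Looking at the final sound of each stem: -apa when the stem ends in a sibilant (*sadbapuz*, *uwos*, *nas*); -bu when the stem ends in a non-sibilant consonant (*rowvav*, *lanar*); -bi when the stem ends in a vowel (*papibu*, *vola*).
The final sound of *nutev* is /v/, which is a non-sibilant consonant, so the suffix is -bu, giving *nutevbu*.
The final sound of *enu* is /u/, which is a vowel, so the suffix is -bi, giving *enubi*.
Since the final sound of *tunos* is /s/ (a sibilant), it takes -apa, giving *tunosapa*.

nutevbu, enubi, tunosapa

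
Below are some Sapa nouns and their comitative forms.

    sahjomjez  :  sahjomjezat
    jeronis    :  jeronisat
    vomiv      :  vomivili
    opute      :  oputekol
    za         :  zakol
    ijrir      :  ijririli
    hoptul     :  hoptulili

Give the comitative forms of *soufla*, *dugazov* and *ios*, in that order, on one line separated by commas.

souflakol, dugazovili, iosat

The alternation tracks the final sound of the stem — -at when the stem ends in a sibilant (*sahjomjez*, *jeronis*); -ili when the stem ends in a non-sibilant consonant (*vomiv*, *ijrir*, *hoptul*); -kol when the stem ends in a vowel (*opute*, *za*).
The final sound of *soufla* is /a/, which is a vowel, so the suffix is -kol, giving *souflakol*.
Since the final sound of *dugazov* is /v/ (a non-sibilant consonant), it takes -ili, giving *dugazovili*.
*ios* — final sound /s/ (a sibilant) → -at → *iosat*.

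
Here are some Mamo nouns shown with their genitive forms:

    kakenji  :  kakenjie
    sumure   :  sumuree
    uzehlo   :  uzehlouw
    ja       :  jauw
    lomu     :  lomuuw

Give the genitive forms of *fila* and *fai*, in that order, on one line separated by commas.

The suffix is conditioned by the last vowel: -e when the last vowel of the stem is a front vowel (*kakenji*, *sumure*); -uw when the last vowel of the stem is a back vowel (*uzehlo*, *ja*, *lomu*).
*fila* — last vowel /a/ (a back vowel) → -uw → *filauw*.
Since the last vowel of *fai* is /i/ (a front vowel), it takes -e, giving *faie*.

filauw, faie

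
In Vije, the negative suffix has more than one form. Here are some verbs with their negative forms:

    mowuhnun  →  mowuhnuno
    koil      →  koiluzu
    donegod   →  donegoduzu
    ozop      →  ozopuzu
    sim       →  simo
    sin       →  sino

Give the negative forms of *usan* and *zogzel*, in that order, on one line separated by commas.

usano, zogzeluzu

The suffix is conditioned by the final consonant: -o when the stem ends in a nasal (*mowuhnun*, *sim*, *sin*); -uzu when the stem ends in a non-nasal consonant (*koil*, *donegod*, *ozop*).
Since the final consonant of *usan* is /n/ (a nasal), it takes -o, giving *usano*.
*zogzel* — final consonant /l/ (non-nasal) → -uzu → *zogzeluzu*.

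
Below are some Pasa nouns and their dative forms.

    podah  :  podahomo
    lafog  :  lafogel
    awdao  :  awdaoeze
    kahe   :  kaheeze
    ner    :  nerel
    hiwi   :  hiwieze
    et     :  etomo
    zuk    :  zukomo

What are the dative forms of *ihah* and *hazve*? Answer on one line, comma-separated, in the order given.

The alternation tracks the final sound of the stem — -omo when the stem ends in a voiceless consonant (*podah*, *et*, *zuk*); -el when the stem ends in a voiced consonant (*lafog*, *ner*); -eze when the stem ends in a vowel (*awdao*, *kahe*, *hiwi*).
Since the final sound of *ihah* is /h/ (a voiceless consonant), it takes -omo, giving *ihahomo*.
Since the final sound of *hazve* is /e/ (a vowel), it takes -eze, giving *hazveeze*.

ihahomo, hazveeze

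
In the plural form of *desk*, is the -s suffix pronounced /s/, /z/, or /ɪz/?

/s/

The stem *desk* ends in a voiceless non-sibilant consonant.
The plural suffix surfaces as /ɪz/ after sibilants, /s/ after other voiceless consonants, and /z/ after other voiced sounds.
So the plural -s on *desk* is pronounced /s/.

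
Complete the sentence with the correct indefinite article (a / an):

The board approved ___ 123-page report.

a

The indefinite article is chosen by the initial *sound* of the following word, not its spelling.
The number *123* is spoken "one hundred …", beginning with /wʌn/ — a consonant sound.
So the article is *a*: The board approved a 123-page report.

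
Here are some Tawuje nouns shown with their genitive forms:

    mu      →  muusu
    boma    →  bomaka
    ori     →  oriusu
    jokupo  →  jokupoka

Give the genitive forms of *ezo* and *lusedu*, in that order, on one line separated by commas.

The suffix is conditioned by the last vowel: -usu when the last vowel of the stem is a high vowel (*mu*, *ori*); -ka when the last vowel of the stem is a non-high vowel (*boma*, *jokupo*).
*ezo* — last vowel /o/ (a non-high vowel) → -ka → *ezoka*.
*lusedu*: last vowel = /u/, a high vowel → -usu → *luseduusu*.

ezoka, luseduusu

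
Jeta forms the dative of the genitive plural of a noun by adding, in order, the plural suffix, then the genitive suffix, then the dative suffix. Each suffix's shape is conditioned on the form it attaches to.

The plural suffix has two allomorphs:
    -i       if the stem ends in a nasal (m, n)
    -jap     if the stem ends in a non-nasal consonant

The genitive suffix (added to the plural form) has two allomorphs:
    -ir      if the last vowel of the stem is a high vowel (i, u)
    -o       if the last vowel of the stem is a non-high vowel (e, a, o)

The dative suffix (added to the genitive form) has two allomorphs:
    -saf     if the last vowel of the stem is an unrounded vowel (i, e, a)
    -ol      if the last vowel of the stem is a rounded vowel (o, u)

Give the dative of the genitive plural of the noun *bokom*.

The final consonant of *bokom* is /m/, which is a nasal, so the plural suffix is -i, giving *bokomi*.
The plural form *bokomi* — last vowel /i/ (a high vowel) → -ir → *bokomiir*.
Since the last vowel of the genitive form *bokomiir* is /i/ (an unrounded vowel), it takes -saf, giving *bokomiirsaf*.

bokomiirsaf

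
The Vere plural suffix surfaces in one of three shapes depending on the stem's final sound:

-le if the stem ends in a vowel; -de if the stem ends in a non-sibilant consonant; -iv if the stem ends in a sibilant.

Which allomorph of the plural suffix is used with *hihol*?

-de

The final sound of *hihol* is /l/, which is a non-sibilant consonant, so the suffix is -de.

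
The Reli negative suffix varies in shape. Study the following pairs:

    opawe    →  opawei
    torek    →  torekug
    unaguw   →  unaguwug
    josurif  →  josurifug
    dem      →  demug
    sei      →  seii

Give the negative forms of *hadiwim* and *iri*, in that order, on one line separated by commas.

hadiwimug, irii

The suffix is conditioned by the final sound: -ug when the stem ends in a consonant (*torek*, *unaguw*, *josurif*, *dem*); -i when the stem ends in a vowel (*opawe*, *sei*).
The final sound of *hadiwim* is /m/, which is a consonant, so the suffix is -ug, giving *hadiwimug*.
*iri* — final sound /i/ (a vowel) → -i → *irii*.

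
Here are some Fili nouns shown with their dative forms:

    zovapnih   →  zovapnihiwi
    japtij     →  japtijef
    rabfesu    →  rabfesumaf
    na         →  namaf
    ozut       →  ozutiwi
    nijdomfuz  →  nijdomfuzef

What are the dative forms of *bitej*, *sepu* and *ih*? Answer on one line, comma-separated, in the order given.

bitejef, sepumaf, ihiwi

The pattern is voicing of the final sound: -iwi when the stem ends in a voiceless consonant (*zovapnih*, *ozut*); -ef when the stem ends in a voiced consonant (*japtij*, *nijdomfuz*); -maf when the stem ends in a vowel (*rabfesu*, *na*).
*bitej*: final sound = /j/, a voiced consonant → -ef → *bitejef*.
The final sound of *sepu* is /u/, which is a vowel, so the suffix is -maf, giving *sepumaf*.
The final sound of *ih* is /h/, which is a voiceless consonant, so the suffix is -iwi, giving *ihiwi*.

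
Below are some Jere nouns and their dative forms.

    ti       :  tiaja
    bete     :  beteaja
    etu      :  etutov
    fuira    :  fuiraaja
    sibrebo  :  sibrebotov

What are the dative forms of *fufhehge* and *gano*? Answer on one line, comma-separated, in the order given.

fufhehgeaja, ganotov

The pattern is rounding harmony: -tov when the last vowel of the stem is a rounded vowel (*etu*, *sibrebo*); -aja when the last vowel of the stem is an unrounded vowel (*ti*, *bete*, *fuira*).
Since the last vowel of *fufhehge* is /e/ (an unrounded vowel), it takes -aja, giving *fufhehgeaja*.
*gano*: last vowel = /o/, a rounded vowel → -tov → *ganotov*.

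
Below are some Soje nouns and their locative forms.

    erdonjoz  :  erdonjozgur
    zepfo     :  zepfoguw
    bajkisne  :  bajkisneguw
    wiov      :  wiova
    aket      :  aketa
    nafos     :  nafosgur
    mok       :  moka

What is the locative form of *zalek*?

zaleka

The suffix is conditioned by the final sound: -gur when the stem ends in a sibilant (*erdonjoz*, *nafos*); -a when the stem ends in a non-sibilant consonant (*wiov*, *aket*, *mok*); -guw when the stem ends in a vowel (*zepfo*, *bajkisne*).
The final sound of *zalek* is /k/, which is a non-sibilant consonant, so the suffix is -a, giving *zaleka*.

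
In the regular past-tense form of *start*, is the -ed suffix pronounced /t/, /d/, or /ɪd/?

The stem *start* ends in /t/ or /d/.
The -ed suffix is realized as /ɪd/ after /t, d/; as /t/ after other voiceless consonants; and as /d/ after other voiced sounds.
So -ed on *start* is pronounced /ɪd/.

/ɪd/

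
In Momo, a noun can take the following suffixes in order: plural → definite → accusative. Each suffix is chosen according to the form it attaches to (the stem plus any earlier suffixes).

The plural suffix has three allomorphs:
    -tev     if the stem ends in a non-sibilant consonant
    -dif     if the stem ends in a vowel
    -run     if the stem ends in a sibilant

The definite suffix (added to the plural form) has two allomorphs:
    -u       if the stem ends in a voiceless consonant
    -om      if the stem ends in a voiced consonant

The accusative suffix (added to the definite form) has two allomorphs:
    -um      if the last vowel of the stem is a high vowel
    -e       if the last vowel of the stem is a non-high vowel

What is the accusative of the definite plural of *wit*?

The final sound of *wit* is /t/, which is a non-sibilant consonant, so the plural suffix is -tev, giving *wittev*.
The final consonant of the plural form *wittev* is /v/, which is voiced, so the definite suffix is -om, giving *wittevom*.
The last vowel of the definite form *wittevom* is /o/, which is a non-high vowel, so the accusative suffix is -e, giving *wittevome*.

wittevome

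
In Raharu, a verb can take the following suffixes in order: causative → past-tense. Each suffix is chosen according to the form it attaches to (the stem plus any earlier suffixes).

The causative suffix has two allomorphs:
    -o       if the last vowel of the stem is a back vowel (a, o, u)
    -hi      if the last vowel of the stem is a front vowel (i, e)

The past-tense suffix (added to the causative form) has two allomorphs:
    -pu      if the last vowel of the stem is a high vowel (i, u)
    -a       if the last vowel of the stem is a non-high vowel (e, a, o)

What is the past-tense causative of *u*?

The last vowel of *u* is /u/, which is a back vowel, so the causative suffix is -o, giving *uo*.
Since the last vowel of the causative form *uo* is /o/ (a non-high vowel), it takes -a, giving *uoa*.

uoa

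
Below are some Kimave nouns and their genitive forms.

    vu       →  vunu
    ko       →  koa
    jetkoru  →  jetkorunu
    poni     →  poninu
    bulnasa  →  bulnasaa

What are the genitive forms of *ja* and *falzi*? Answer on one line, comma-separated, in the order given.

jaa, falzinu

The suffix is conditioned by the last vowel: -nu when the last vowel of the stem is a high vowel (*vu*, *jetkoru*, *poni*); -a when the last vowel of the stem is a non-high vowel (*ko*, *bulnasa*).
*ja* — last vowel /a/ (a non-high vowel) → -a → *jaa*.
*falzi*: last vowel = /i/, a high vowel → -nu → *falzinu*.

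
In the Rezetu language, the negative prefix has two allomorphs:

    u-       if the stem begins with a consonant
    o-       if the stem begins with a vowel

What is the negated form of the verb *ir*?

oir

The first sound of *ir* is /i/, which is a vowel, so the prefix is o-, giving *oir*.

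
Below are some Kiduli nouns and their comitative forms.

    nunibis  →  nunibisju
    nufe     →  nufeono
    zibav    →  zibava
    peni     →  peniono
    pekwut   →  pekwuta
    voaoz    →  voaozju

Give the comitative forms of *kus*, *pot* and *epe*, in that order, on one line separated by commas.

kusju, pota, epeono

The pattern is sibilance of the final sound: -ju when the stem ends in a sibilant (*nunibis*, *voaoz*); -a when the stem ends in a non-sibilant consonant (*zibav*, *pekwut*); -ono when the stem ends in a vowel (*nufe*, *peni*).
The final sound of *kus* is /s/, which is a sibilant, so the suffix is -ju, giving *kusju*.
Since the final sound of *pot* is /t/ (a non-sibilant consonant), it takes -a, giving *pota*.
*epe*: final sound = /e/, a vowel → -ono → *epeono*.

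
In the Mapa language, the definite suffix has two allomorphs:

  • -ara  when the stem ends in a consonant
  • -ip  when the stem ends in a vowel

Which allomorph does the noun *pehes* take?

-ara

The final sound of *pehes* is /s/, which is a consonant, so the suffix is -ara.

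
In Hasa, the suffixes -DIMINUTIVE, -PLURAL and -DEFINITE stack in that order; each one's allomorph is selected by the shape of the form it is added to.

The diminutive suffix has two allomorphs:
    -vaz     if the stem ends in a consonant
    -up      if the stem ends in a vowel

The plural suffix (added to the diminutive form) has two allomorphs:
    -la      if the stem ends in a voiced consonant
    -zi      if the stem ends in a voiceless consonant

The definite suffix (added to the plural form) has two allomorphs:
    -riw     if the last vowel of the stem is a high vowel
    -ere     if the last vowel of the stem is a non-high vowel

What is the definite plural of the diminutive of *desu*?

desuupziriw

Since the final sound of *desu* is /u/ (a vowel), it takes -up, giving *desuup*.
The final consonant of the diminutive form *desuup* is /p/, which is voiceless, so the plural suffix is -zi, giving *desuupzi*.
The last vowel of the plural form *desuupzi* is /i/, which is a high vowel, so the definite suffix is -riw, giving *desuupziriw*.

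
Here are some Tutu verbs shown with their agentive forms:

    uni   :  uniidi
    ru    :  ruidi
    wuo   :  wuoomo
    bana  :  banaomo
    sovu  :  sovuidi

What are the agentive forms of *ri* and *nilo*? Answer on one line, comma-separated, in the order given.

riidi, niloomo

The suffix is conditioned by the last vowel: -idi when the last vowel of the stem is a high vowel (*uni*, *ru*, *sovu*); -omo when the last vowel of the stem is a non-high vowel (*wuo*, *bana*).
The last vowel of *ri* is /i/, which is a high vowel, so the suffix is -idi, giving *riidi*.
Since the last vowel of *nilo* is /o/ (a non-high vowel), it takes -omo, giving *niloomo*.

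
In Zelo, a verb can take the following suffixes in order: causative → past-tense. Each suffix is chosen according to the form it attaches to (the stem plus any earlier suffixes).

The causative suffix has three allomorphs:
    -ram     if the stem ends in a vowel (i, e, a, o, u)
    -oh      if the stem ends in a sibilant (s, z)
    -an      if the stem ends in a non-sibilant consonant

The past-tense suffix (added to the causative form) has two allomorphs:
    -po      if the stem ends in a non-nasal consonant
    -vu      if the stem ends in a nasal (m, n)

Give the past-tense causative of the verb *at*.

Since the final sound of *at* is /t/ (a non-sibilant consonant), it takes -an, giving *atan*.
The final consonant of the causative form *atan* is /n/, which is a nasal, so the past-tense suffix is -vu, giving *atanvu*.

atanvu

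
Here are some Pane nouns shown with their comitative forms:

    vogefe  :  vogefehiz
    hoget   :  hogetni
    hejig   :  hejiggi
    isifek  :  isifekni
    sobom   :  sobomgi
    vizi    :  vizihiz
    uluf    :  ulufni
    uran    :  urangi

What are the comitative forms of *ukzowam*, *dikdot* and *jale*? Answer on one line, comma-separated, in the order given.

The alternation tracks the final sound of the stem — -ni when the stem ends in a voiceless consonant (*hoget*, *isifek*, *uluf*); -gi when the stem ends in a voiced consonant (*hejig*, *sobom*, *uran*); -hiz when the stem ends in a vowel (*vogefe*, *vizi*).
Since the final sound of *ukzowam* is /m/ (a voiced consonant), it takes -gi, giving *ukzowamgi*.
*dikdot* — final sound /t/ (a voiceless consonant) → -ni → *dikdotni*.
The final sound of *jale* is /e/, which is a vowel, so the suffix is -hiz, giving *jalehiz*.

ukzowamgi, dikdotni, jalehiz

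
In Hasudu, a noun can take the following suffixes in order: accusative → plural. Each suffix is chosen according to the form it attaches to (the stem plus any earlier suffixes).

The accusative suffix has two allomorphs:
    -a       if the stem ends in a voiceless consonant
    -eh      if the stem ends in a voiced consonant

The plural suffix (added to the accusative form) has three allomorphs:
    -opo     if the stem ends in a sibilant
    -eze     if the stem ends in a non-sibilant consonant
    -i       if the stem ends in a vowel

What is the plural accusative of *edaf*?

*edaf*: final consonant = /f/, voiceless → -a → *edafa*.
The final sound of the accusative form *edafa* is /a/, which is a vowel, so the plural suffix is -i, giving *edafai*.

edafai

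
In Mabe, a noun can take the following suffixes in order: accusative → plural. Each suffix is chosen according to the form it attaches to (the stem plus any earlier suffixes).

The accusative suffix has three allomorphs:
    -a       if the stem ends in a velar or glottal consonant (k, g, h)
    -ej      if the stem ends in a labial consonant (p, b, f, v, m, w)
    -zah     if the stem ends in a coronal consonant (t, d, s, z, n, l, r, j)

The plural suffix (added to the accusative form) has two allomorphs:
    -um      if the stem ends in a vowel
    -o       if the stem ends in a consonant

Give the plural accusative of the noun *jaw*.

jawejo

*jaw*: final consonant = /w/, labial → -ej → *jawej*.
Since the final sound of the accusative form *jawej* is /j/ (a consonant), it takes -o, giving *jawejo*.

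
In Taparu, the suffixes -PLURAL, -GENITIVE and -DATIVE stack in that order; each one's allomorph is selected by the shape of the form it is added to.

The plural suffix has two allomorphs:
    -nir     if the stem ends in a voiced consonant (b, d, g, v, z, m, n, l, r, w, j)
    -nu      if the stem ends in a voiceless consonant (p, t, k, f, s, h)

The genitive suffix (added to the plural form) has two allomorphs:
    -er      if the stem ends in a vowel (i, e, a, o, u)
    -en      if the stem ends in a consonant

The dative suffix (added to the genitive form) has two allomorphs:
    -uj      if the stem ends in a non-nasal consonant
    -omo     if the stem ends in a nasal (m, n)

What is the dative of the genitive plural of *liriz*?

*liriz* — final consonant /z/ (voiced) → -nir → *liriznir*.
The plural form *liriznir* — final sound /r/ (a consonant) → -en → *lirizniren*.
The final consonant of the genitive form *lirizniren* is /n/, which is a nasal, so the dative suffix is -omo, giving *liriznirenomo*.

liriznirenomo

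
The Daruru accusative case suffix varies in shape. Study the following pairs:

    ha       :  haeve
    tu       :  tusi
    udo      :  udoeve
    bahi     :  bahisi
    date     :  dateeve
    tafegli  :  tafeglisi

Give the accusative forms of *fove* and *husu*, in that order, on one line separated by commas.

Looking at the last vowel of each stem: -si when the last vowel of the stem is a high vowel (*tu*, *bahi*, *tafegli*); -eve when the last vowel of the stem is a non-high vowel (*ha*, *udo*, *date*).
*fove* — last vowel /e/ (a non-high vowel) → -eve → *foveeve*.
*husu*: last vowel = /u/, a high vowel → -si → *hususi*.

foveeve, hususi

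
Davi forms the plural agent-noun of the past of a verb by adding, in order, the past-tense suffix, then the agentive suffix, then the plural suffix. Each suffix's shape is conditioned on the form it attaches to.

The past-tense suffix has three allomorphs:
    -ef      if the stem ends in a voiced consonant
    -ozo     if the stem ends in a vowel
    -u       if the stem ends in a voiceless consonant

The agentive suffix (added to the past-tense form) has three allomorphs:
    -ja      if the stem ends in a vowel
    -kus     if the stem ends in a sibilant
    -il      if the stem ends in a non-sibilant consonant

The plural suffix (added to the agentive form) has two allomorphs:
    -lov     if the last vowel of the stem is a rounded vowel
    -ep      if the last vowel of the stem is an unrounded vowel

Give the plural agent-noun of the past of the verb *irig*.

Since the final sound of *irig* is /g/ (a voiced consonant), it takes -ef, giving *irigef*.
The final sound of the past-tense form *irigef* is /f/, which is a non-sibilant consonant, so the agentive suffix is -il, giving *irigefil*.
Since the last vowel of the agentive form *irigefil* is /i/ (an unrounded vowel), it takes -ep, giving *irigefilep*.

irigefilep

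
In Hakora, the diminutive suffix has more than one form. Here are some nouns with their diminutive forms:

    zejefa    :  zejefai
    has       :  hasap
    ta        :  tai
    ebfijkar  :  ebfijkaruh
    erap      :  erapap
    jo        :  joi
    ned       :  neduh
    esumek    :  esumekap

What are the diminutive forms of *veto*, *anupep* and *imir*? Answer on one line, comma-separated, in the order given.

The suffix is conditioned by the final sound: -ap when the stem ends in a voiceless consonant (*has*, *erap*, *esumek*); -uh when the stem ends in a voiced consonant (*ebfijkar*, *ned*); -i when the stem ends in a vowel (*zejefa*, *ta*, *jo*).
*veto* — final sound /o/ (a vowel) → -i → *vetoi*.
*anupep* — final sound /p/ (a voiceless consonant) → -ap → *anupepap*.
*imir*: final sound = /r/, a voiced consonant → -uh → *imiruh*.

vetoi, anupepap, imiruh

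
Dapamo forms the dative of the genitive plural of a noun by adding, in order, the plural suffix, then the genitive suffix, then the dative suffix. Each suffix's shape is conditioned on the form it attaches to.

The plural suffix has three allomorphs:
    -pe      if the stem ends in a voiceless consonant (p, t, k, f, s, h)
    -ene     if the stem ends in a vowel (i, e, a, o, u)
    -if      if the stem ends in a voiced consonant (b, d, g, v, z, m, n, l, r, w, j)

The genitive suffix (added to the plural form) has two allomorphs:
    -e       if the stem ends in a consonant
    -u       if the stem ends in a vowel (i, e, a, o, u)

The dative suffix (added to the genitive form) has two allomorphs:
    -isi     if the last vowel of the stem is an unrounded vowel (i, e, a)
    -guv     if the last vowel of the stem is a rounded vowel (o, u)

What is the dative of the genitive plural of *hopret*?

*hopret*: final sound = /t/, a voiceless consonant → -pe → *hopretpe*.
The plural form *hopretpe* — final sound /e/ (a vowel) → -u → *hopretpeu*.
The last vowel of the genitive form *hopretpeu* is /u/, which is a rounded vowel, so the dative suffix is -guv, giving *hopretpeuguv*.

hopretpeuguv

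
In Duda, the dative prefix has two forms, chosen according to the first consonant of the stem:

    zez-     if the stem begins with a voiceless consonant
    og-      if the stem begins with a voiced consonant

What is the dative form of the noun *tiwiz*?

zeztiwiz

*tiwiz* — first consonant /t/ (voiceless) → zez- → *zeztiwiz*.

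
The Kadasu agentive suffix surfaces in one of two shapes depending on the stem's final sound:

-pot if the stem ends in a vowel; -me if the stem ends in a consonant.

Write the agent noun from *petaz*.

petazme

The final sound of *petaz* is /z/, which is a consonant, so the suffix is -me, giving *petazme*.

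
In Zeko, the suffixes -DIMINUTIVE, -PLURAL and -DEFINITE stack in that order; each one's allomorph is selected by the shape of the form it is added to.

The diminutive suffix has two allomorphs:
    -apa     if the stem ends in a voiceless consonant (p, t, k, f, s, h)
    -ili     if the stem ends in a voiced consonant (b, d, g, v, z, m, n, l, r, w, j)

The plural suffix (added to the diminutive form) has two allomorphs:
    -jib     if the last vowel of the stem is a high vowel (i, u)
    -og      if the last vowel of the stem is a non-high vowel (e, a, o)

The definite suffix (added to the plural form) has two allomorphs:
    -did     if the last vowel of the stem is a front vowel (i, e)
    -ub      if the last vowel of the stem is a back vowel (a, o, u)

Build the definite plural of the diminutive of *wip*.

*wip*: final consonant = /p/, voiceless → -apa → *wipapa*.
Since the last vowel of the diminutive form *wipapa* is /a/ (a non-high vowel), it takes -og, giving *wipapaog*.
The plural form *wipapaog* — last vowel /o/ (a back vowel) → -ub → *wipapaogub*.

wipapaogub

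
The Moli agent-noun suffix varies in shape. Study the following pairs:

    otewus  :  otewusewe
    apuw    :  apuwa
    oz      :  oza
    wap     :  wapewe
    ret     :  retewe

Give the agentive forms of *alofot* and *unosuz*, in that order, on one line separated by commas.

alofotewe, unosuza

The pattern is voicing of the final consonant: -ewe when the stem ends in a voiceless consonant (*otewus*, *wap*, *ret*); -a when the stem ends in a voiced consonant (*apuw*, *oz*).
*alofot*: final consonant = /t/, voiceless → -ewe → *alofotewe*.
The final consonant of *unosuz* is /z/, which is voiced, so the suffix is -a, giving *unosuza*.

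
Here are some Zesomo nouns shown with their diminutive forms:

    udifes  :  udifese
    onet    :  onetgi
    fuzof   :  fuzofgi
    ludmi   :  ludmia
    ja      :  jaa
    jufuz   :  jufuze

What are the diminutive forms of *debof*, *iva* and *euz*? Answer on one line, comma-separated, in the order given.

debofgi, ivaa, euze

The pattern is sibilance of the final sound: -e when the stem ends in a sibilant (*udifes*, *jufuz*); -gi when the stem ends in a non-sibilant consonant (*onet*, *fuzof*); -a when the stem ends in a vowel (*ludmi*, *ja*).
Since the final sound of *debof* is /f/ (a non-sibilant consonant), it takes -gi, giving *debofgi*.
Since the final sound of *iva* is /a/ (a vowel), it takes -a, giving *ivaa*.
*euz*: final sound = /z/, a sibilant → -e → *euze*.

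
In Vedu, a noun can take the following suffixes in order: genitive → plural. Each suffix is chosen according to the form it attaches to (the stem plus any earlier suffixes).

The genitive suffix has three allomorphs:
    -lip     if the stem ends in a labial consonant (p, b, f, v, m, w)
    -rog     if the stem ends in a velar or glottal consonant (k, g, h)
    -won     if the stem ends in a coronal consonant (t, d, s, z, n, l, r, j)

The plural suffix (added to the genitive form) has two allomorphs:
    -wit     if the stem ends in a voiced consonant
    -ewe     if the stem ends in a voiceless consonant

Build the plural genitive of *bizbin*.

The final consonant of *bizbin* is /n/, which is coronal, so the genitive suffix is -won, giving *bizbinwon*.
The genitive form *bizbinwon* — final consonant /n/ (voiced) → -wit → *bizbinwonwit*.

bizbinwonwit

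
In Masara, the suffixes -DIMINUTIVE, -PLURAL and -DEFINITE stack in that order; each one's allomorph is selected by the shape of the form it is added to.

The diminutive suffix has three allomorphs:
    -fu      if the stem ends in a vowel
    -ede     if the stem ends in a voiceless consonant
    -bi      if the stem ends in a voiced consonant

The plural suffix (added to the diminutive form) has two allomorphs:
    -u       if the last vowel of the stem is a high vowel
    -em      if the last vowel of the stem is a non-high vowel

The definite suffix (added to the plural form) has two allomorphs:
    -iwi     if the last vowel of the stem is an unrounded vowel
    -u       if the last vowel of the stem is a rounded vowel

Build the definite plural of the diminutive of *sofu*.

*sofu*: final sound = /u/, a vowel → -fu → *sofufu*.
Since the last vowel of the diminutive form *sofufu* is /u/ (a high vowel), it takes -u, giving *sofufuu*.
The last vowel of the plural form *sofufuu* is /u/, which is a rounded vowel, so the definite suffix is -u, giving *sofufuuu*.

sofufuuu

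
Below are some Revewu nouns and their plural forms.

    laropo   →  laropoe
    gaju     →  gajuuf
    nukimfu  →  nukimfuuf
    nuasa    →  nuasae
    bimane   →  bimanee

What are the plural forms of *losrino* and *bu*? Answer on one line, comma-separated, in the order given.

The pattern is height harmony: -uf when the last vowel of the stem is a high vowel (*gaju*, *nukimfu*); -e when the last vowel of the stem is a non-high vowel (*laropo*, *nuasa*, *bimane*).
*losrino* — last vowel /o/ (a non-high vowel) → -e → *losrinoe*.
*bu* — last vowel /u/ (a high vowel) → -uf → *buuf*.

losrinoe, buuf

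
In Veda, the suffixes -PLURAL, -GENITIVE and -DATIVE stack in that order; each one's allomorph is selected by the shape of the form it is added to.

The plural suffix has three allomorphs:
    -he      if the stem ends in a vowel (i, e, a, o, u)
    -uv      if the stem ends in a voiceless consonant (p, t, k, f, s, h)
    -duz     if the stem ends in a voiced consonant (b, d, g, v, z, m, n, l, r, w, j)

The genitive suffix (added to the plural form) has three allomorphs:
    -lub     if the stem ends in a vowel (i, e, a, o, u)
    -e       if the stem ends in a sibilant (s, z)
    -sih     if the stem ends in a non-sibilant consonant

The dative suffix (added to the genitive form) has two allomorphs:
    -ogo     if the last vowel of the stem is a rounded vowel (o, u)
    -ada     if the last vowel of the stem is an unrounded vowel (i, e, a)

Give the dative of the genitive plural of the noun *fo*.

*fo*: final sound = /o/, a vowel → -he → *fohe*.
The plural form *fohe* — final sound /e/ (a vowel) → -lub → *fohelub*.
The last vowel of the genitive form *fohelub* is /u/, which is a rounded vowel, so the dative suffix is -ogo, giving *fohelubogo*.

fohelubogo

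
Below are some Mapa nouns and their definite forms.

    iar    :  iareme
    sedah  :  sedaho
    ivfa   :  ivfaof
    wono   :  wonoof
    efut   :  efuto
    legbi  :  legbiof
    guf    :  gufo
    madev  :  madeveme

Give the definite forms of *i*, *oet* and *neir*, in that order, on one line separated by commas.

Looking at the final sound of each stem: -o when the stem ends in a voiceless consonant (*sedah*, *efut*, *guf*); -eme when the stem ends in a voiced consonant (*iar*, *madev*); -of when the stem ends in a vowel (*ivfa*, *wono*, *legbi*).
*i*: final sound = /i/, a vowel → -of → *iof*.
The final sound of *oet* is /t/, which is a voiceless consonant, so the suffix is -o, giving *oeto*.
*neir*: final sound = /r/, a voiced consonant → -eme → *neireme*.

iof, oeto, neireme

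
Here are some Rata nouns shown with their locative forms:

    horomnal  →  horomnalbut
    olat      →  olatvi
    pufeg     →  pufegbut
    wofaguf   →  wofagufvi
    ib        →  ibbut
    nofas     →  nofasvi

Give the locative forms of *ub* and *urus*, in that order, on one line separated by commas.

ubbut, urusvi

Looking at the final consonant of each stem: -vi when the stem ends in a voiceless consonant (*olat*, *wofaguf*, *nofas*); -but when the stem ends in a voiced consonant (*horomnal*, *pufeg*, *ib*).
*ub*: final consonant = /b/, voiced → -but → *ubbut*.
*urus* — final consonant /s/ (voiceless) → -vi → *urusvi*.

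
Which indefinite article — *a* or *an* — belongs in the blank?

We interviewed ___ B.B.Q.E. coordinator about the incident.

The indefinite article is chosen by the initial *sound* of the following word, not its spelling.
The initialism *B.B.Q.E.* is read letter by letter; the first letter, B, is pronounced /biː/, which begins with a consonant sound.
So the article is *a*: We interviewed a B.B.Q.E. coordinator about the incident.

a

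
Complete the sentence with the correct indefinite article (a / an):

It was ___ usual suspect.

The indefinite article is chosen by the initial *sound* of the following word, not its spelling.
*usual* begins with the sound /juː/ (u pronounced /juː/) — a consonant sound.
So the article is *a*: It was a usual suspect.

a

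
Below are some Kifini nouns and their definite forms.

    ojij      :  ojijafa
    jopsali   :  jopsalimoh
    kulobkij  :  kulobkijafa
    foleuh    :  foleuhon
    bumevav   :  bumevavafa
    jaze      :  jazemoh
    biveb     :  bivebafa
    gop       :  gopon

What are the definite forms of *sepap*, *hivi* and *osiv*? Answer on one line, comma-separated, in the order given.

The pattern is voicing of the final sound: -on when the stem ends in a voiceless consonant (*foleuh*, *gop*); -afa when the stem ends in a voiced consonant (*ojij*, *kulobkij*, *bumevav*, *biveb*); -moh when the stem ends in a vowel (*jopsali*, *jaze*).
The final sound of *sepap* is /p/, which is a voiceless consonant, so the suffix is -on, giving *sepapon*.
Since the final sound of *hivi* is /i/ (a vowel), it takes -moh, giving *hivimoh*.
*osiv*: final sound = /v/, a voiced consonant → -afa → *osivafa*.

sepapon, hivimoh, osivafa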